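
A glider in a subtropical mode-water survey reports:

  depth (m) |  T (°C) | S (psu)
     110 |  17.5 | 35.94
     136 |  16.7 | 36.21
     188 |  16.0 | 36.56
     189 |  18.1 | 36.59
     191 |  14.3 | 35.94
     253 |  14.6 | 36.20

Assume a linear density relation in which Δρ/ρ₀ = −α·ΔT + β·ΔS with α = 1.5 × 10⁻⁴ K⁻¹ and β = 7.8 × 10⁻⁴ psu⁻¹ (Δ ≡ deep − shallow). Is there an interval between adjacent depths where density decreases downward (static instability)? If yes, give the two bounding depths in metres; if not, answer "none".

188–189 m

Evaluate Δρ/ρ₀ = −αΔT + βΔS across each adjacent pair:
  110–136 m: −αΔT+βΔS = −(1.5 × 10⁻⁴)(-0.8)+(7.8 × 10⁻⁴)(+0.27) = 3.3 × 10⁻⁴ → stable
  136–188 m: −αΔT+βΔS = −(1.5 × 10⁻⁴)(-0.7)+(7.8 × 10⁻⁴)(+0.35) = 3.8 × 10⁻⁴ → stable
  188–189 m: −αΔT+βΔS = −(1.5 × 10⁻⁴)(+2.1)+(7.8 × 10⁻⁴)(+0.03) = -2.9 × 10⁻⁴ → UNSTABLE
  189–191 m: −αΔT+βΔS = −(1.5 × 10⁻⁴)(-3.8)+(7.8 × 10⁻⁴)(-0.65) = 6.3 × 10⁻⁵ → stable
  191–253 m: −αΔT+βΔS = −(1.5 × 10⁻⁴)(+0.3)+(7.8 × 10⁻⁴)(+0.26) = 1.6 × 10⁻⁴ → stable
The 188–189 m interval has Δρ < 0: lighter water underlies denser water.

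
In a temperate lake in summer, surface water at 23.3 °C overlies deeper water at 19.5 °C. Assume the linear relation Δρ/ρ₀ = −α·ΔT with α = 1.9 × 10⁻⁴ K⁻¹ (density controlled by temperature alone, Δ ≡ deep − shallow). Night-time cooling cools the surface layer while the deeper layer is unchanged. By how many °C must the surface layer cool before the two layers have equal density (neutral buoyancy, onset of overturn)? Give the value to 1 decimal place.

With temperature the only control, equal density requires T_surf′ = T_deep.
T_surf′ = 19.5 °C.
Cooling required: 23.3 − 19.5 = 3.8 °C.

3.8 °C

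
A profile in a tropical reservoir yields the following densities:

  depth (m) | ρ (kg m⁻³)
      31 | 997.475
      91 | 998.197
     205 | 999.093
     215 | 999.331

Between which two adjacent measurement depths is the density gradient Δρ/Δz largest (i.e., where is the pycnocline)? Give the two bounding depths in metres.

Compute the density gradient over each adjacent pair:
  31–91 m: Δρ/Δz = 0.722/60 = 0.012 kg m⁻⁴
  91–205 m: Δρ/Δz = 0.896/114 = 7.9 × 10⁻³ kg m⁻⁴
  205–215 m: Δρ/Δz = 0.238/10 = 0.024 kg m⁻⁴
The largest gradient is in the 205–215 m interval — the pycnocline.

205–215 m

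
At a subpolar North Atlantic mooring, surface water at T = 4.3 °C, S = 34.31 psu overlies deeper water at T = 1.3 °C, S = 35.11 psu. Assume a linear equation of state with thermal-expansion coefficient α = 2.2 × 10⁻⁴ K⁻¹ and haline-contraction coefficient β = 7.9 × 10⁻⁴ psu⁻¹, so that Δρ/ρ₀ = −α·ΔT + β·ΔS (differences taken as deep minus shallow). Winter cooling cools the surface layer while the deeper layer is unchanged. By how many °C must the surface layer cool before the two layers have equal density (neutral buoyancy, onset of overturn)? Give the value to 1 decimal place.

5.9 °C

Neutral buoyancy requires Δρ = 0, i.e. −α(T_deep − T_surf′) + β(S_deep − S_surf) = 0.
T_surf′ = T_deep − (β/α)·ΔS = 1.3 − (7.9 × 10⁻⁴/2.2 × 10⁻⁴)·(+0.80) = -1.573 °C.
Cooling required: 4.3 − (-1.573) = 5.873 °C.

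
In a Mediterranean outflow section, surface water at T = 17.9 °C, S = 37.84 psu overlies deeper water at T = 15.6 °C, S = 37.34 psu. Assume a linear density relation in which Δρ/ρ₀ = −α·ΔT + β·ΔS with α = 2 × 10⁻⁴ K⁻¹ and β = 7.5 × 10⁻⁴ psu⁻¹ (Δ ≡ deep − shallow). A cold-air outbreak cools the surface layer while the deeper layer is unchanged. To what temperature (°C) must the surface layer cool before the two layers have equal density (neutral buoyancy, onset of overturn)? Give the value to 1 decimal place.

Neutral buoyancy requires Δρ = 0, i.e. −α(T_deep − T_surf′) + β(S_deep − S_surf) = 0.
T_surf′ = T_deep − (β/α)·ΔS = 15.6 − (7.5 × 10⁻⁴/2 × 10⁻⁴)·(-0.50) = 17.475 °C.
Cooling required: 17.9 − (17.475) = 0.425 °C.

17.5 °C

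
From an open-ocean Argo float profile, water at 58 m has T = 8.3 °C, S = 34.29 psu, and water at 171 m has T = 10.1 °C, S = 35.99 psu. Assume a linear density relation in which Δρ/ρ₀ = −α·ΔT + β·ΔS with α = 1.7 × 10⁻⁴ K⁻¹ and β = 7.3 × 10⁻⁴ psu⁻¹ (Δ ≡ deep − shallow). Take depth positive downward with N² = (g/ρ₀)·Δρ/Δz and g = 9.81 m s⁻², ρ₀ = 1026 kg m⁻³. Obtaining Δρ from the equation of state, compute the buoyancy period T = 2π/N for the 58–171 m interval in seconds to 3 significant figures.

697 s

ΔT = +1.8 K, ΔS = +1.70 psu (deep − shallow).
Δρ/ρ₀ = −αΔT + βΔS = -3.06 × 10⁻⁴ + 1.241 × 10⁻³ = 9.35 × 10⁻⁴, so Δρ ≈ 0.9593 kg m⁻³.
N² = (g/ρ₀)·Δρ/Δz = g·(Δρ/ρ₀)/Δz = 9.81 × 9.35 × 10⁻⁴ / 113 = 8.1171 × 10⁻⁵ s⁻².
N = √(8.1171 × 10⁻⁵) = 9.0095 × 10⁻³ rad s⁻¹ → T = 2π/N = 697.40 s ≈ 697 s.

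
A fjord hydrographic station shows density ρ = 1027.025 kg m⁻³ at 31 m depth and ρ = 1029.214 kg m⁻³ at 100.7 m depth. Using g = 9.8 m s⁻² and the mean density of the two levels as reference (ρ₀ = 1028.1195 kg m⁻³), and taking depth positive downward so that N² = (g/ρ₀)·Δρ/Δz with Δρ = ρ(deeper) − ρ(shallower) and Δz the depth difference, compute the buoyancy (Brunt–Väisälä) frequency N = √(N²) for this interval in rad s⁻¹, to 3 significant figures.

Δρ = 1029.214 − 1027.025 = 2.189 kg m⁻³ over Δz = 100.7 − 31 = 69.7 m.
N² = (9.8/1028.1195) × (2.189/69.7) = 2.9936 × 10⁻⁴ s⁻².
N = √(2.9936 × 10⁻⁴) = 0.017302 rad s⁻¹ ≈ 0.0173 rad s⁻¹.

0.0173 rad s⁻¹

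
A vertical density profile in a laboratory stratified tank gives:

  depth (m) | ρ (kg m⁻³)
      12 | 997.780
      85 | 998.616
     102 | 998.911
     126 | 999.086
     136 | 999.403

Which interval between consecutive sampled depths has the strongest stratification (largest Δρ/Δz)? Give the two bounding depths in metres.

126–136 m

Compute the density gradient over each adjacent pair:
  12–85 m: Δρ/Δz = 0.836/73 = 0.011 kg m⁻⁴
  85–102 m: Δρ/Δz = 0.295/17 = 0.017 kg m⁻⁴
  102–126 m: Δρ/Δz = 0.175/24 = 7.3 × 10⁻³ kg m⁻⁴
  126–136 m: Δρ/Δz = 0.317/10 = 0.032 kg m⁻⁴
The largest gradient is in the 126–136 m interval — the pycnocline.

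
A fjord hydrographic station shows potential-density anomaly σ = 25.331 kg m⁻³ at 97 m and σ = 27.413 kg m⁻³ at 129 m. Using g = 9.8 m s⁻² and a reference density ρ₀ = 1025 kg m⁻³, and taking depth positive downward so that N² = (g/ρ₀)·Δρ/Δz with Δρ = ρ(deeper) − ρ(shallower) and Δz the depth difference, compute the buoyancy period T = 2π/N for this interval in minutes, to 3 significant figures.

Δρ = 1027.413 − 1025.331 = 2.082 kg m⁻³ over Δz = 129 − 97 = 32 m.
N² = (9.8/1025) × (2.082/32) = 6.2206 × 10⁻⁴ s⁻².
N = √(6.2206 × 10⁻⁴) = 0.024941 rad s⁻¹, so T = 2π/N = 251.92 s = 4.1987 min ≈ 4.20 min.

4.20 min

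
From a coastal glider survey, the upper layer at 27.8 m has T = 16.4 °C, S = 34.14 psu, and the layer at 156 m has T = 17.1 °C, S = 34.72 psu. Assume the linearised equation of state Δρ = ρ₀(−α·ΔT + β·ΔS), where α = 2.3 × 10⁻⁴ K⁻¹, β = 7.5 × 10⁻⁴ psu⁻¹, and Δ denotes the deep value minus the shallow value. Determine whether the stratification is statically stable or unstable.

ΔT = 17.1 − 16.4 = +0.7 K and ΔS = 34.72 − 34.14 = +0.58 psu (deep − shallow).
−αΔT = -1.61 × 10⁻⁴; βΔS = 4.35 × 10⁻⁴; sum Δρ/ρ₀ = 2.74 × 10⁻⁴.
Δρ/ρ₀ > 0, so Δρ > 0: deeper water is denser → statically stable.

stable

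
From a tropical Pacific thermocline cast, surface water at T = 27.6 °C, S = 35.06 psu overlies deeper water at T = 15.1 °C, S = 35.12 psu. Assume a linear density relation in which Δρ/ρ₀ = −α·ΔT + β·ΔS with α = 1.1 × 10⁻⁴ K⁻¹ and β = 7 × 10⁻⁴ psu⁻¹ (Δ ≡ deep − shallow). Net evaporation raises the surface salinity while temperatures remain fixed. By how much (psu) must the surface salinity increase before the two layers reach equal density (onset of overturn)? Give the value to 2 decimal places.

Neutral buoyancy requires −α(T_deep − T_surf) + β(S_deep − S_surf′) = 0.
S_surf′ = S_deep − (α/β)·ΔT = 35.12 − (1.1 × 10⁻⁴/7 × 10⁻⁴)·(-12.5) = 37.0843 psu.
Increase required: 37.0843 − 35.06 = 2.0243 psu.

2.02 psu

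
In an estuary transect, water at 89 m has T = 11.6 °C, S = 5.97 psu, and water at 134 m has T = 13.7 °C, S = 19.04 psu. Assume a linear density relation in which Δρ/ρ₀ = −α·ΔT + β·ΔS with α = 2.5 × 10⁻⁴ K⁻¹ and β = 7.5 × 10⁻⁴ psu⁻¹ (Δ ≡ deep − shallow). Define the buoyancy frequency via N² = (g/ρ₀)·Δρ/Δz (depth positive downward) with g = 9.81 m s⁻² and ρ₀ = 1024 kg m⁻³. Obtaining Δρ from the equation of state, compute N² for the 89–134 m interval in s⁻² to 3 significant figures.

ΔT = +2.1 K, ΔS = +13.07 psu (deep − shallow).
Δρ/ρ₀ = −αΔT + βΔS = -5.25 × 10⁻⁴ + 9.8025 × 10⁻³ = 9.2775 × 10⁻³, so Δρ ≈ 9.500 kg m⁻³.
N² = (g/ρ₀)·Δρ/Δz = g·(Δρ/ρ₀)/Δz = 9.81 × 9.2775 × 10⁻³ / 45 = 2.0225 × 10⁻³ s⁻² ≈ 2.02 × 10⁻³ s⁻².

2.02 × 10⁻³ s⁻²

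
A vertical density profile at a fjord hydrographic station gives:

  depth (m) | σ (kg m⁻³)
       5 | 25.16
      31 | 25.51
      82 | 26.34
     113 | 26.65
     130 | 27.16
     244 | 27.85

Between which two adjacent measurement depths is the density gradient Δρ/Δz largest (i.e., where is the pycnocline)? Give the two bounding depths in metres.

113–130 m

Compute the density gradient over each adjacent pair:
  5–31 m: Δρ/Δz = 0.35/26 = 0.013 kg m⁻⁴
  31–82 m: Δρ/Δz = 0.83/51 = 0.016 kg m⁻⁴
  82–113 m: Δρ/Δz = 0.31/31 = 0.010 kg m⁻⁴
  113–130 m: Δρ/Δz = 0.51/17 = 0.030 kg m⁻⁴
  130–244 m: Δρ/Δz = 0.69/114 = 6.1 × 10⁻³ kg m⁻⁴
The largest gradient is in the 113–130 m interval — the pycnocline.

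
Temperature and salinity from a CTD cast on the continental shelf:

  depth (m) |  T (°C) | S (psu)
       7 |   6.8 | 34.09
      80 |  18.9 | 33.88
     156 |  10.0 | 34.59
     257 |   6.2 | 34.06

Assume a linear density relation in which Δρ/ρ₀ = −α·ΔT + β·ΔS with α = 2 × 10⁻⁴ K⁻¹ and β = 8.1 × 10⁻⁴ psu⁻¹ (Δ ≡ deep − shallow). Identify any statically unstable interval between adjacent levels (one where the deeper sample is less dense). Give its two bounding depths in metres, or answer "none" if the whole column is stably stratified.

Evaluate Δρ/ρ₀ = −αΔT + βΔS across each adjacent pair:
  7–80 m: −αΔT+βΔS = −(2 × 10⁻⁴)(+12.1)+(8.1 × 10⁻⁴)(-0.21) = -2.6 × 10⁻³ → UNSTABLE
  80–156 m: −αΔT+βΔS = −(2 × 10⁻⁴)(-8.9)+(8.1 × 10⁻⁴)(+0.71) = 2.4 × 10⁻³ → stable
  156–257 m: −αΔT+βΔS = −(2 × 10⁻⁴)(-3.8)+(8.1 × 10⁻⁴)(-0.53) = 3.3 × 10⁻⁴ → stable
The 7–80 m interval has Δρ < 0: lighter water underlies denser water.

7–80 m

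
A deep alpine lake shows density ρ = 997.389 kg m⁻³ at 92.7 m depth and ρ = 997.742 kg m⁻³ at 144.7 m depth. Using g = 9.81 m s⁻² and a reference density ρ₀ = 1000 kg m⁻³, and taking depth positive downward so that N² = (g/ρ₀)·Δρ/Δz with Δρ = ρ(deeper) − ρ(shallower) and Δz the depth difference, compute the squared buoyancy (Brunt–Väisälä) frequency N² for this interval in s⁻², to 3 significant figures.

Δρ = 997.742 − 997.389 = 0.353 kg m⁻³ over Δz = 144.7 − 92.7 = 52 m.
N² = (9.81/1000) × (0.353/52) = 6.6595 × 10⁻⁵ s⁻² ≈ 6.66 × 10⁻⁵ s⁻².

6.66 × 10⁻⁵ s⁻²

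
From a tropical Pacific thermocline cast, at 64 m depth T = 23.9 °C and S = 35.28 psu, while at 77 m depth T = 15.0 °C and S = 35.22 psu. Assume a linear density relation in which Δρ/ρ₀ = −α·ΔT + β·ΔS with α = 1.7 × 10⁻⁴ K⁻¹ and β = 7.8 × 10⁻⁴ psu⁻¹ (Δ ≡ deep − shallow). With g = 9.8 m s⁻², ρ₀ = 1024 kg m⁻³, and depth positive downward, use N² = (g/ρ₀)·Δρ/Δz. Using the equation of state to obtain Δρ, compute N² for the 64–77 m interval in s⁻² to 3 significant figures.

1.11 × 10⁻³ s⁻²

ΔT = -8.9 K, ΔS = -0.06 psu (deep − shallow).
Δρ/ρ₀ = −αΔT + βΔS = 1.513 × 10⁻³ − 4.68 × 10⁻⁵ = 1.4662 × 10⁻³, so Δρ ≈ 1.501 kg m⁻³.
N² = (g/ρ₀)·Δρ/Δz = g·(Δρ/ρ₀)/Δz = 9.8 × 1.4662 × 10⁻³ / 13 = 1.1053 × 10⁻³ s⁻² ≈ 1.11 × 10⁻³ s⁻².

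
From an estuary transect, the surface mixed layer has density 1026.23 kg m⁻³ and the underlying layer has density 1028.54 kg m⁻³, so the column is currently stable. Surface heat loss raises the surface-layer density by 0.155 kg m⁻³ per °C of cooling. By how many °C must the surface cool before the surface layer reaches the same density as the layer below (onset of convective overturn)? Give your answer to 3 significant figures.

14.9 °C

Density deficit of the surface layer: 1028.54 − 1026.23 = 2.31 kg m⁻³.
Required change = 2.31 / 0.155 = 14.9 °C.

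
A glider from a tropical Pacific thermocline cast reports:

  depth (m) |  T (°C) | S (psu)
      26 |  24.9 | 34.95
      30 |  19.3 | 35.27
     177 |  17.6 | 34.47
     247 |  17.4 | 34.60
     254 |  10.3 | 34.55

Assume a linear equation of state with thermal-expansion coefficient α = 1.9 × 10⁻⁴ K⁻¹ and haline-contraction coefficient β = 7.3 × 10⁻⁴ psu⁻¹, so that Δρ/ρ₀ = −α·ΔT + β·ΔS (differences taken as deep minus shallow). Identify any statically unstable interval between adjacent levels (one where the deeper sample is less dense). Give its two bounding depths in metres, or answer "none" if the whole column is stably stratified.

30–177 m

Evaluate Δρ/ρ₀ = −αΔT + βΔS across each adjacent pair:
  26–30 m: −αΔT+βΔS = −(1.9 × 10⁻⁴)(-5.6)+(7.3 × 10⁻⁴)(+0.32) = 1.3 × 10⁻³ → stable
  30–177 m: −αΔT+βΔS = −(1.9 × 10⁻⁴)(-1.7)+(7.3 × 10⁻⁴)(-0.80) = -2.6 × 10⁻⁴ → UNSTABLE
  177–247 m: −αΔT+βΔS = −(1.9 × 10⁻⁴)(-0.2)+(7.3 × 10⁻⁴)(+0.13) = 1.3 × 10⁻⁴ → stable
  247–254 m: −αΔT+βΔS = −(1.9 × 10⁻⁴)(-7.1)+(7.3 × 10⁻⁴)(-0.05) = 1.3 × 10⁻³ → stable
The 30–177 m interval has Δρ < 0: lighter water underlies denser water.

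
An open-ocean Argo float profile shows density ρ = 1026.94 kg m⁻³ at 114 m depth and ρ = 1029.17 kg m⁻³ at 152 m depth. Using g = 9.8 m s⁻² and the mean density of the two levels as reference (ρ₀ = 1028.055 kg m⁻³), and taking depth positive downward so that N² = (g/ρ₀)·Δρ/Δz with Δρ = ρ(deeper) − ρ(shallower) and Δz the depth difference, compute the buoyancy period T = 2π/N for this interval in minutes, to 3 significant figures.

Δρ = 1029.17 − 1026.94 = 2.23 kg m⁻³ over Δz = 152 − 114 = 38 m.
N² = (9.8/1028.055) × (2.23/38) = 5.5941 × 10⁻⁴ s⁻².
N = √(5.5941 × 10⁻⁴) = 0.023652 rad s⁻¹, so T = 2π/N = 265.65 s = 4.4275 min ≈ 4.43 min.

4.43 min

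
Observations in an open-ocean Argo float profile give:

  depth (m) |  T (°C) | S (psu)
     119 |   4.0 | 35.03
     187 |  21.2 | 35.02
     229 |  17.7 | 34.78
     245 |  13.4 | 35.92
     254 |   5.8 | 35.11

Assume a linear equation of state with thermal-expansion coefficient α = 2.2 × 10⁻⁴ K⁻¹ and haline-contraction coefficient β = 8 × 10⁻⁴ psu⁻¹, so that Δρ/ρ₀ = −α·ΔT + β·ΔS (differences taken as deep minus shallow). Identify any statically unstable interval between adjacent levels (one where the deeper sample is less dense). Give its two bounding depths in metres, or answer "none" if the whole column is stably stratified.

Evaluate Δρ/ρ₀ = −αΔT + βΔS across each adjacent pair:
  119–187 m: −αΔT+βΔS = −(2.2 × 10⁻⁴)(+17.2)+(8 × 10⁻⁴)(-0.01) = -3.8 × 10⁻³ → UNSTABLE
  187–229 m: −αΔT+βΔS = −(2.2 × 10⁻⁴)(-3.5)+(8 × 10⁻⁴)(-0.24) = 5.8 × 10⁻⁴ → stable
  229–245 m: −αΔT+βΔS = −(2.2 × 10⁻⁴)(-4.3)+(8 × 10⁻⁴)(+1.14) = 1.9 × 10⁻³ → stable
  245–254 m: −αΔT+βΔS = −(2.2 × 10⁻⁴)(-7.6)+(8 × 10⁻⁴)(-0.81) = 1.0 × 10⁻³ → stable
The 119–187 m interval has Δρ < 0: lighter water underlies denser water.

119–187 m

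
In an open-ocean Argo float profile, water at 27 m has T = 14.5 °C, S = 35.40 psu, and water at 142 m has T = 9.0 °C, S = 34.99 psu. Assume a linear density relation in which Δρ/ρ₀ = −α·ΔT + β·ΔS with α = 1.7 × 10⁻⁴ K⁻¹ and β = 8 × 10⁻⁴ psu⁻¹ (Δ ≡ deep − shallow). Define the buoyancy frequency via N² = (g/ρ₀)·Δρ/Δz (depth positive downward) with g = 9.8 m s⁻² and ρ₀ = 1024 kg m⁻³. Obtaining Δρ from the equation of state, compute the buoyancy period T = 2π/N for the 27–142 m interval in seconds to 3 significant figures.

874 s

ΔT = -5.5 K, ΔS = -0.41 psu (deep − shallow).
Δρ/ρ₀ = −αΔT + βΔS = 9.35 × 10⁻⁴ − 3.28 × 10⁻⁴ = 6.07 × 10⁻⁴, so Δρ ≈ 0.6216 kg m⁻³.
N² = (g/ρ₀)·Δρ/Δz = g·(Δρ/ρ₀)/Δz = 9.8 × 6.07 × 10⁻⁴ / 115 = 5.1727 × 10⁻⁵ s⁻².
N = √(5.1727 × 10⁻⁵) = 7.1921 × 10⁻³ rad s⁻¹ → T = 2π/N = 873.62 s ≈ 874 s.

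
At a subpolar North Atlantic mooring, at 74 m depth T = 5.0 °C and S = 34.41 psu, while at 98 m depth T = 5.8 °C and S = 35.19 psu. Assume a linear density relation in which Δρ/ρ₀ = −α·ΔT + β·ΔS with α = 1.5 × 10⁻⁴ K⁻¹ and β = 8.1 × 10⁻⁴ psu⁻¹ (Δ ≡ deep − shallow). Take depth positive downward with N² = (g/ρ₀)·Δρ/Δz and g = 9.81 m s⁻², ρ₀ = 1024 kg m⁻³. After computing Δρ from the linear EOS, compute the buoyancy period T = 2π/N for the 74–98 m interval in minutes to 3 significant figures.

ΔT = +0.8 K, ΔS = +0.78 psu (deep − shallow).
Δρ/ρ₀ = −αΔT + βΔS = -1.20 × 10⁻⁴ + 6.318 × 10⁻⁴ = 5.118 × 10⁻⁴, so Δρ ≈ 0.5241 kg m⁻³.
N² = (g/ρ₀)·Δρ/Δz = g·(Δρ/ρ₀)/Δz = 9.81 × 5.118 × 10⁻⁴ / 24 = 2.0920 × 10⁻⁴ s⁻².
N = √(2.0920 × 10⁻⁴) = 0.014464 rad s⁻¹ → T = 2π/N = 434.40 s = 7.2400 min ≈ 7.24 min.

7.24 min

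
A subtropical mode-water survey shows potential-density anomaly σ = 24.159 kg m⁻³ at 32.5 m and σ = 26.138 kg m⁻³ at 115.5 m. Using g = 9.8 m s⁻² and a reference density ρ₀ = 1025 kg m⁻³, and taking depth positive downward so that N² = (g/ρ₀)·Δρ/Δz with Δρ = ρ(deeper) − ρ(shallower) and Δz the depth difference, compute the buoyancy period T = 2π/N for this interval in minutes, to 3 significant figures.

Δρ = 1026.138 − 1024.159 = 1.979 kg m⁻³ over Δz = 115.5 − 32.5 = 83 m.
N² = (9.8/1025) × (1.979/83) = 2.2797 × 10⁻⁴ s⁻².
N = √(2.2797 × 10⁻⁴) = 0.015099 rad s⁻¹, so T = 2π/N = 416.13 s = 6.9355 min ≈ 6.94 min.

6.94 min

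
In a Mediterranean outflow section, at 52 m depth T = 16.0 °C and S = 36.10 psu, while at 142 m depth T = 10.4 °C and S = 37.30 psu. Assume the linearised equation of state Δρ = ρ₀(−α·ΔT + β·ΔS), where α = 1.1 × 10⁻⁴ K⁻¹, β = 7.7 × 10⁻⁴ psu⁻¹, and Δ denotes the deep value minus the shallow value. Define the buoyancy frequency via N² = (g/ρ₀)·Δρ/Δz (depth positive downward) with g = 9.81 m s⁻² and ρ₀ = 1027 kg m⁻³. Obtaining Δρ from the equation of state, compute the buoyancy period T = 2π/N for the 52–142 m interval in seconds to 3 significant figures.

485 s

ΔT = -5.6 K, ΔS = +1.20 psu (deep − shallow).
Δρ/ρ₀ = −αΔT + βΔS = 6.16 × 10⁻⁴ + 9.24 × 10⁻⁴ = 1.54 × 10⁻³, so Δρ ≈ 1.582 kg m⁻³.
N² = (g/ρ₀)·Δρ/Δz = g·(Δρ/ρ₀)/Δz = 9.81 × 1.54 × 10⁻³ / 90 = 1.6786 × 10⁻⁴ s⁻².
N = √(1.6786 × 10⁻⁴) = 0.012956 rad s⁻¹ → T = 2π/N = 484.96 s ≈ 485 s.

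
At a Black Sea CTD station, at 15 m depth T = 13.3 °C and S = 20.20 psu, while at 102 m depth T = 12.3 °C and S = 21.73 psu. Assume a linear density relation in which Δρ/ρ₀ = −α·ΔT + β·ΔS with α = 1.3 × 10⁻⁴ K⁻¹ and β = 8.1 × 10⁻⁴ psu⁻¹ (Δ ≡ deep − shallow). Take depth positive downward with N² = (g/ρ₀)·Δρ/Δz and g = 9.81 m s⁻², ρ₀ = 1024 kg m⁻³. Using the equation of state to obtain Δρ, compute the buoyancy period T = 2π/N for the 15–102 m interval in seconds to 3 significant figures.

ΔT = -1.0 K, ΔS = +1.53 psu (deep − shallow).
Δρ/ρ₀ = −αΔT + βΔS = 1.30 × 10⁻⁴ + 1.2393 × 10⁻³ = 1.3693 × 10⁻³, so Δρ ≈ 1.402 kg m⁻³.
N² = (g/ρ₀)·Δρ/Δz = g·(Δρ/ρ₀)/Δz = 9.81 × 1.3693 × 10⁻³ / 87 = 1.5440 × 10⁻⁴ s⁻².
N = √(1.5440 × 10⁻⁴) = 0.012426 rad s⁻¹ → T = 2π/N = 505.65 s ≈ 506 s.

506 s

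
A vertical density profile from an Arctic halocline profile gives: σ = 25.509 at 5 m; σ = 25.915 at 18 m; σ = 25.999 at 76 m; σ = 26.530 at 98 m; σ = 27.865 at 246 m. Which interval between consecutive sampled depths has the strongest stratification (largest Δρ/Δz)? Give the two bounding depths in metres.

5–18 m

Compute the density gradient over each adjacent pair:
  5–18 m: Δρ/Δz = 0.406/13 = 0.031 kg m⁻⁴
  18–76 m: Δρ/Δz = 0.084/58 = 1.4 × 10⁻³ kg m⁻⁴
  76–98 m: Δρ/Δz = 0.531/22 = 0.024 kg m⁻⁴
  98–246 m: Δρ/Δz = 1.335/148 = 9.0 × 10⁻³ kg m⁻⁴
The largest gradient is in the 5–18 m interval — the pycnocline.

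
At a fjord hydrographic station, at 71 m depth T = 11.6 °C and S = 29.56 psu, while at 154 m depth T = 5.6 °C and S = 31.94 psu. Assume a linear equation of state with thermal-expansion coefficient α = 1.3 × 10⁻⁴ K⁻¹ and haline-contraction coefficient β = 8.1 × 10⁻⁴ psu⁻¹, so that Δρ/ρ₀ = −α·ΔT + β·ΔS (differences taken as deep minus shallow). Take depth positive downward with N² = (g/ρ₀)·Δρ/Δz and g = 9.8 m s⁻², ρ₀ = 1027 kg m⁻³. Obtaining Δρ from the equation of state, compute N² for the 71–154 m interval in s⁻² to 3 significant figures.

ΔT = -6.0 K, ΔS = +2.38 psu (deep − shallow).
Δρ/ρ₀ = −αΔT + βΔS = 7.80 × 10⁻⁴ + 1.9278 × 10⁻³ = 2.7078 × 10⁻³, so Δρ ≈ 2.781 kg m⁻³.
N² = (g/ρ₀)·Δρ/Δz = g·(Δρ/ρ₀)/Δz = 9.8 × 2.7078 × 10⁻³ / 83 = 3.1972 × 10⁻⁴ s⁻² ≈ 3.20 × 10⁻⁴ s⁻².

3.20 × 10⁻⁴ s⁻²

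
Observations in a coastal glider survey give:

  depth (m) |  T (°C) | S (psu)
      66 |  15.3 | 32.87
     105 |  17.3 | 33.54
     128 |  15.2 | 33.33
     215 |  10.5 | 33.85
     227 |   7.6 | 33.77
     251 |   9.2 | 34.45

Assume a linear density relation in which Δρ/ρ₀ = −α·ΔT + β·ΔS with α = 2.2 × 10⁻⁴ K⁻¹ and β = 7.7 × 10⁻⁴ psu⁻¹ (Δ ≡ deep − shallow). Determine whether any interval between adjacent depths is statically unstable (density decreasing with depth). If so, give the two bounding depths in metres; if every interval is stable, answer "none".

Evaluate Δρ/ρ₀ = −αΔT + βΔS across each adjacent pair:
  66–105 m: −αΔT+βΔS = −(2.2 × 10⁻⁴)(+2.0)+(7.7 × 10⁻⁴)(+0.67) = 7.6 × 10⁻⁵ → stable
  105–128 m: −αΔT+βΔS = −(2.2 × 10⁻⁴)(-2.1)+(7.7 × 10⁻⁴)(-0.21) = 3.0 × 10⁻⁴ → stable
  128–215 m: −αΔT+βΔS = −(2.2 × 10⁻⁴)(-4.7)+(7.7 × 10⁻⁴)(+0.52) = 1.4 × 10⁻³ → stable
  215–227 m: −αΔT+βΔS = −(2.2 × 10⁻⁴)(-2.9)+(7.7 × 10⁻⁴)(-0.08) = 5.8 × 10⁻⁴ → stable
  227–251 m: −αΔT+βΔS = −(2.2 × 10⁻⁴)(+1.6)+(7.7 × 10⁻⁴)(+0.68) = 1.7 × 10⁻⁴ → stable
Every interval has Δρ > 0: the column is stably stratified throughout.

none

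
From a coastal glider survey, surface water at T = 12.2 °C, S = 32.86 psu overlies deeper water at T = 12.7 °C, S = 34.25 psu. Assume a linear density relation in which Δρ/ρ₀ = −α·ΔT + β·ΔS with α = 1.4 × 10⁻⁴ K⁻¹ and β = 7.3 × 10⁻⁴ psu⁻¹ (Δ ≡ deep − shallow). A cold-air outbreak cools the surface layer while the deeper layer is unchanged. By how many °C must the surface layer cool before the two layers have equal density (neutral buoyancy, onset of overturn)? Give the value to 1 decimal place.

6.7 °C

Neutral buoyancy requires Δρ = 0, i.e. −α(T_deep − T_surf′) + β(S_deep − S_surf) = 0.
T_surf′ = T_deep − (β/α)·ΔS = 12.7 − (7.3 × 10⁻⁴/1.4 × 10⁻⁴)·(+1.39) = 5.452 °C.
Cooling required: 12.2 − (5.452) = 6.748 °C.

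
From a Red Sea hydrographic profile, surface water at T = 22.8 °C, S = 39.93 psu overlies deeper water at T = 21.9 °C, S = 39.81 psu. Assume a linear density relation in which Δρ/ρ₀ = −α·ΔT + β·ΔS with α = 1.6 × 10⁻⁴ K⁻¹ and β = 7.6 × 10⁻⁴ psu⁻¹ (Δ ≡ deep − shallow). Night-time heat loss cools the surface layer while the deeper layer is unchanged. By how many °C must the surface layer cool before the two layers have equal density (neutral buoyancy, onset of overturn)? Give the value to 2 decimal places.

Neutral buoyancy requires Δρ = 0, i.e. −α(T_deep − T_surf′) + β(S_deep − S_surf) = 0.
T_surf′ = T_deep − (β/α)·ΔS = 21.9 − (7.6 × 10⁻⁴/1.6 × 10⁻⁴)·(-0.12) = 22.4700 °C.
Cooling required: 22.8 − (22.4700) = 0.3300 °C.

0.33 °C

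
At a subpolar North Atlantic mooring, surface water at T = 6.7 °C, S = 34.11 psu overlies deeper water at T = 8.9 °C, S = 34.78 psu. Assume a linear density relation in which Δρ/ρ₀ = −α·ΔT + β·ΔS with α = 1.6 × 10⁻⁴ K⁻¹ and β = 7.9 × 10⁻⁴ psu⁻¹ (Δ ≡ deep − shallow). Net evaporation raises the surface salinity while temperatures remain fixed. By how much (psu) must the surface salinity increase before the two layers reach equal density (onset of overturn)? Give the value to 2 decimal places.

0.22 psu

Neutral buoyancy requires −α(T_deep − T_surf) + β(S_deep − S_surf′) = 0.
S_surf′ = S_deep − (α/β)·ΔT = 34.78 − (1.6 × 10⁻⁴/7.9 × 10⁻⁴)·(+2.2) = 34.3344 psu.
Increase required: 34.3344 − 34.11 = 0.2244 psu.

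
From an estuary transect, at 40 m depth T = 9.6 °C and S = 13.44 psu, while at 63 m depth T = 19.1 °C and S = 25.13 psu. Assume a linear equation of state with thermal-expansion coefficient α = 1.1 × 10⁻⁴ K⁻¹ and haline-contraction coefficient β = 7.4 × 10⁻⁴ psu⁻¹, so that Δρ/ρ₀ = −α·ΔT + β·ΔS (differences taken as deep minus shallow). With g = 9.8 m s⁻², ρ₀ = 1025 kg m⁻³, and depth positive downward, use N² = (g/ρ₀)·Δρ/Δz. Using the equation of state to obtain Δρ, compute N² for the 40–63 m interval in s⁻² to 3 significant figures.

3.24 × 10⁻³ s⁻²

ΔT = +9.5 K, ΔS = +11.69 psu (deep − shallow).
Δρ/ρ₀ = −αΔT + βΔS = -1.045 × 10⁻³ + 8.6506 × 10⁻³ = 7.6056 × 10⁻³, so Δρ ≈ 7.796 kg m⁻³.
N² = (g/ρ₀)·Δρ/Δz = g·(Δρ/ρ₀)/Δz = 9.8 × 7.6056 × 10⁻³ / 23 = 3.2406 × 10⁻³ s⁻² ≈ 3.24 × 10⁻³ s⁻².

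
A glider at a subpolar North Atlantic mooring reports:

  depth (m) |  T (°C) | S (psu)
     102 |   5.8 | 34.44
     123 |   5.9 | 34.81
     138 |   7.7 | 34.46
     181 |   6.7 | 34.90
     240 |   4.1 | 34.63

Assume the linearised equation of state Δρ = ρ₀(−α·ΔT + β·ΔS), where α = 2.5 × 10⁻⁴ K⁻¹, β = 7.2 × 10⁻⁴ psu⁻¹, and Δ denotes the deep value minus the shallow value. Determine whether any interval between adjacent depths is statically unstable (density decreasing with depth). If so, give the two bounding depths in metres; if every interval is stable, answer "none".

Evaluate Δρ/ρ₀ = −αΔT + βΔS across each adjacent pair:
  102–123 m: −αΔT+βΔS = −(2.5 × 10⁻⁴)(+0.1)+(7.2 × 10⁻⁴)(+0.37) = 2.4 × 10⁻⁴ → stable
  123–138 m: −αΔT+βΔS = −(2.5 × 10⁻⁴)(+1.8)+(7.2 × 10⁻⁴)(-0.35) = -7.0 × 10⁻⁴ → UNSTABLE
  138–181 m: −αΔT+βΔS = −(2.5 × 10⁻⁴)(-1.0)+(7.2 × 10⁻⁴)(+0.44) = 5.7 × 10⁻⁴ → stable
  181–240 m: −αΔT+βΔS = −(2.5 × 10⁻⁴)(-2.6)+(7.2 × 10⁻⁴)(-0.27) = 4.6 × 10⁻⁴ → stable
The 123–138 m interval has Δρ < 0: lighter water underlies denser water.

123–138 m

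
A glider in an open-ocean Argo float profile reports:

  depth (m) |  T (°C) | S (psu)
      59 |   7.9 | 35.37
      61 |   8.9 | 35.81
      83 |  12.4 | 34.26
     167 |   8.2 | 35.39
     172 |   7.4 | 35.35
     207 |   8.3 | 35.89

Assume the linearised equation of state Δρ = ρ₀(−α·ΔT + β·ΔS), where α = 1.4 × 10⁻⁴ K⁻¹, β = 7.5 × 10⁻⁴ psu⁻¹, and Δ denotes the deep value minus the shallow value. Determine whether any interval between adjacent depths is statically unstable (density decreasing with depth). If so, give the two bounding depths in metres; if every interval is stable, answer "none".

61–83 m

Evaluate Δρ/ρ₀ = −αΔT + βΔS across each adjacent pair:
  59–61 m: −αΔT+βΔS = −(1.4 × 10⁻⁴)(+1.0)+(7.5 × 10⁻⁴)(+0.44) = 1.9 × 10⁻⁴ → stable
  61–83 m: −αΔT+βΔS = −(1.4 × 10⁻⁴)(+3.5)+(7.5 × 10⁻⁴)(-1.55) = -1.7 × 10⁻³ → UNSTABLE
  83–167 m: −αΔT+βΔS = −(1.4 × 10⁻⁴)(-4.2)+(7.5 × 10⁻⁴)(+1.13) = 1.4 × 10⁻³ → stable
  167–172 m: −αΔT+βΔS = −(1.4 × 10⁻⁴)(-0.8)+(7.5 × 10⁻⁴)(-0.04) = 8.2 × 10⁻⁵ → stable
  172–207 m: −αΔT+βΔS = −(1.4 × 10⁻⁴)(+0.9)+(7.5 × 10⁻⁴)(+0.54) = 2.8 × 10⁻⁴ → stable
The 61–83 m interval has Δρ < 0: lighter water underlies denser water.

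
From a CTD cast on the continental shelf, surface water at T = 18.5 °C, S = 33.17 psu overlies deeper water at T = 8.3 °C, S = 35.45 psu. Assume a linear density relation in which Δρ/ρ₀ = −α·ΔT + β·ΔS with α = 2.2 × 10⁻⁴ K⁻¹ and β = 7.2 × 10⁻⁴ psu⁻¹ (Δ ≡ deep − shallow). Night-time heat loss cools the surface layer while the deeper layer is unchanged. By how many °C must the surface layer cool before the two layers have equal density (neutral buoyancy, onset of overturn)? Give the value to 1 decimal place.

Neutral buoyancy requires Δρ = 0, i.e. −α(T_deep − T_surf′) + β(S_deep − S_surf) = 0.
T_surf′ = T_deep − (β/α)·ΔS = 8.3 − (7.2 × 10⁻⁴/2.2 × 10⁻⁴)·(+2.28) = 0.838 °C.
Cooling required: 18.5 − (0.838) = 17.662 °C.

17.7 °C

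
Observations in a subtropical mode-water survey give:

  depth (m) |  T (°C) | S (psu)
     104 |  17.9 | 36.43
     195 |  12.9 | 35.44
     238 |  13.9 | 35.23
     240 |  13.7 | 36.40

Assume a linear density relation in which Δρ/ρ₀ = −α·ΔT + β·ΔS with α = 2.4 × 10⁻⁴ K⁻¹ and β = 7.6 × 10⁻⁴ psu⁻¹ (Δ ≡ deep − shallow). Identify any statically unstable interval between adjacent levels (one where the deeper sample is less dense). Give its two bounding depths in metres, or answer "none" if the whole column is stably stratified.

Evaluate Δρ/ρ₀ = −αΔT + βΔS across each adjacent pair:
  104–195 m: −αΔT+βΔS = −(2.4 × 10⁻⁴)(-5.0)+(7.6 × 10⁻⁴)(-0.99) = 4.5 × 10⁻⁴ → stable
  195–238 m: −αΔT+βΔS = −(2.4 × 10⁻⁴)(+1.0)+(7.6 × 10⁻⁴)(-0.21) = -4.0 × 10⁻⁴ → UNSTABLE
  238–240 m: −αΔT+βΔS = −(2.4 × 10⁻⁴)(-0.2)+(7.6 × 10⁻⁴)(+1.17) = 9.4 × 10⁻⁴ → stable
The 195–238 m interval has Δρ < 0: lighter water underlies denser water.

195–238 m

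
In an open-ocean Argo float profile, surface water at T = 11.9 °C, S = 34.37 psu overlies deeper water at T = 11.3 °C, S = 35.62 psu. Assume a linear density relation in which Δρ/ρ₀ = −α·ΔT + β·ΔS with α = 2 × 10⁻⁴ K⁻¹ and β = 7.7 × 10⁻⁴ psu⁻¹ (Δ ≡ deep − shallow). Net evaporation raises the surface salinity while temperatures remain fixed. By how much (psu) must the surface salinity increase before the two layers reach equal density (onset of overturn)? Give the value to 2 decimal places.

1.41 psu

Neutral buoyancy requires −α(T_deep − T_surf) + β(S_deep − S_surf′) = 0.
S_surf′ = S_deep − (α/β)·ΔT = 35.62 − (2 × 10⁻⁴/7.7 × 10⁻⁴)·(-0.6) = 35.7758 psu.
Increase required: 35.7758 − 34.37 = 1.4058 psu.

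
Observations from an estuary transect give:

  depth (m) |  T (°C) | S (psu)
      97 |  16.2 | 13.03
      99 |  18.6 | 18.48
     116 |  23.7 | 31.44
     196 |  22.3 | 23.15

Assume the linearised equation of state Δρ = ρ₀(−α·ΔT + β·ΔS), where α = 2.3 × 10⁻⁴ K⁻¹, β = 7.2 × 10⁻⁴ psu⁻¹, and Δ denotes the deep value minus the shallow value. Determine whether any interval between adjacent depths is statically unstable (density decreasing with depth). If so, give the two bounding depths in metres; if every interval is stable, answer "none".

Evaluate Δρ/ρ₀ = −αΔT + βΔS across each adjacent pair:
  97–99 m: −αΔT+βΔS = −(2.3 × 10⁻⁴)(+2.4)+(7.2 × 10⁻⁴)(+5.45) = 3.4 × 10⁻³ → stable
  99–116 m: −αΔT+βΔS = −(2.3 × 10⁻⁴)(+5.1)+(7.2 × 10⁻⁴)(+12.96) = 8.2 × 10⁻³ → stable
  116–196 m: −αΔT+βΔS = −(2.3 × 10⁻⁴)(-1.4)+(7.2 × 10⁻⁴)(-8.29) = -5.6 × 10⁻³ → UNSTABLE
The 116–196 m interval has Δρ < 0: lighter water underlies denser water.

116–196 m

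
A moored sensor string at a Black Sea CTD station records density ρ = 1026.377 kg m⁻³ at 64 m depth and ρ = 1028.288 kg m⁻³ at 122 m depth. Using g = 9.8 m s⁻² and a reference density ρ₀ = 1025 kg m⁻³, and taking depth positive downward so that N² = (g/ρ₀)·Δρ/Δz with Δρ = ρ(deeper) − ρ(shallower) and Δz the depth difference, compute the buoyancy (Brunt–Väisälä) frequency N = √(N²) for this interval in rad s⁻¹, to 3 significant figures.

0.0177 rad s⁻¹

Δρ = 1028.288 − 1026.377 = 1.911 kg m⁻³ over Δz = 122 − 64 = 58 m.
N² = (9.8/1025) × (1.911/58) = 3.1502 × 10⁻⁴ s⁻².
N = √(3.1502 × 10⁻⁴) = 0.017749 rad s⁻¹ ≈ 0.0177 rad s⁻¹.
A positive N² confirms static stability across the interval.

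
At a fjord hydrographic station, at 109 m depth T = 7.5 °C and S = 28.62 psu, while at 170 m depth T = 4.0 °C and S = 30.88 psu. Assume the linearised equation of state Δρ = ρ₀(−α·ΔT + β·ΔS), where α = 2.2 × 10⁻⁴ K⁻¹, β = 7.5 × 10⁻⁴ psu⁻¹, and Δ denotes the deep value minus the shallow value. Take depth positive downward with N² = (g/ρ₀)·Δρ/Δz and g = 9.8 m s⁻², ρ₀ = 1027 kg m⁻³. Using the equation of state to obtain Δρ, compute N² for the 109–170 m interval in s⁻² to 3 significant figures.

3.96 × 10⁻⁴ s⁻²

ΔT = -3.5 K, ΔS = +2.26 psu (deep − shallow).
Δρ/ρ₀ = −αΔT + βΔS = 7.70 × 10⁻⁴ + 1.695 × 10⁻³ = 2.465 × 10⁻³, so Δρ ≈ 2.532 kg m⁻³.
N² = (g/ρ₀)·Δρ/Δz = g·(Δρ/ρ₀)/Δz = 9.8 × 2.465 × 10⁻³ / 61 = 3.9602 × 10⁻⁴ s⁻² ≈ 3.96 × 10⁻⁴ s⁻².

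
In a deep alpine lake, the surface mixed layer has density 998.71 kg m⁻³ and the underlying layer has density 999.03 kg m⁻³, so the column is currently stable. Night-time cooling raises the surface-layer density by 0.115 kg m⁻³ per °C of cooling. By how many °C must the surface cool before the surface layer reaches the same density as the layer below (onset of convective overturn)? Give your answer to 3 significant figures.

2.78 °C

Density deficit of the surface layer: 999.03 − 998.71 = 0.32 kg m⁻³.
Required change = 0.32 / 0.115 = 2.78 °C.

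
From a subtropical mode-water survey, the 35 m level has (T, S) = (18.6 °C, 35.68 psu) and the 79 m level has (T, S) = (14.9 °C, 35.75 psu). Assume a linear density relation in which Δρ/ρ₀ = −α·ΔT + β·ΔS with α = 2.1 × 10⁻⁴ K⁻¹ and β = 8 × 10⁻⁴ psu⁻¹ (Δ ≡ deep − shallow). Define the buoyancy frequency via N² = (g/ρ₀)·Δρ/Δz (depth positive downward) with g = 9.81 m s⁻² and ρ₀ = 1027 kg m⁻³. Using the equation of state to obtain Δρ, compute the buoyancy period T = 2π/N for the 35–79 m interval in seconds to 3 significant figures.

461 s

ΔT = -3.7 K, ΔS = +0.07 psu (deep − shallow).
Δρ/ρ₀ = −αΔT + βΔS = 7.77 × 10⁻⁴ + 5.60 × 10⁻⁵ = 8.33 × 10⁻⁴, so Δρ ≈ 0.8555 kg m⁻³.
N² = (g/ρ₀)·Δρ/Δz = g·(Δρ/ρ₀)/Δz = 9.81 × 8.33 × 10⁻⁴ / 44 = 1.8572 × 10⁻⁴ s⁻².
N = √(1.8572 × 10⁻⁴) = 0.013628 rad s⁻¹ → T = 2π/N = 461.05 s ≈ 461 s.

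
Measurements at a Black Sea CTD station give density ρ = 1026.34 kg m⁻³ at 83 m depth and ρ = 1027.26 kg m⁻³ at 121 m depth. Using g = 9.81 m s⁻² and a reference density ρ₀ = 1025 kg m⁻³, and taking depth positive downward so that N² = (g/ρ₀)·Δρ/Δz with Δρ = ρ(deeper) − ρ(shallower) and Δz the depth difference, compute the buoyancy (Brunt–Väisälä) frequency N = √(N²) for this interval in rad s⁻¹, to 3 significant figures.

0.0152 rad s⁻¹

Δρ = 1027.26 − 1026.34 = 0.92 kg m⁻³ over Δz = 121 − 83 = 38 m.
N² = (9.81/1025) × (0.92/38) = 2.3171 × 10⁻⁴ s⁻².
N = √(2.3171 × 10⁻⁴) = 0.015222 rad s⁻¹ ≈ 0.0152 rad s⁻¹.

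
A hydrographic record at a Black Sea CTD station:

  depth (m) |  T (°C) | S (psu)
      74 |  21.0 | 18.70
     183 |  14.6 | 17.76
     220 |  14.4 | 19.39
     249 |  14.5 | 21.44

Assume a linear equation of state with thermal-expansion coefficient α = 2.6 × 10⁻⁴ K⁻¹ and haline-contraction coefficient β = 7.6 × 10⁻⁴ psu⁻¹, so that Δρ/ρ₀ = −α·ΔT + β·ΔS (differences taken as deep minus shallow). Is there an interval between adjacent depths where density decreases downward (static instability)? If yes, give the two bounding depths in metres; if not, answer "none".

Evaluate Δρ/ρ₀ = −αΔT + βΔS across each adjacent pair:
  74–183 m: −αΔT+βΔS = −(2.6 × 10⁻⁴)(-6.4)+(7.6 × 10⁻⁴)(-0.94) = 9.5 × 10⁻⁴ → stable
  183–220 m: −αΔT+βΔS = −(2.6 × 10⁻⁴)(-0.2)+(7.6 × 10⁻⁴)(+1.63) = 1.3 × 10⁻³ → stable
  220–249 m: −αΔT+βΔS = −(2.6 × 10⁻⁴)(+0.1)+(7.6 × 10⁻⁴)(+2.05) = 1.5 × 10⁻³ → stable
Every interval has Δρ > 0: the column is stably stratified throughout.

none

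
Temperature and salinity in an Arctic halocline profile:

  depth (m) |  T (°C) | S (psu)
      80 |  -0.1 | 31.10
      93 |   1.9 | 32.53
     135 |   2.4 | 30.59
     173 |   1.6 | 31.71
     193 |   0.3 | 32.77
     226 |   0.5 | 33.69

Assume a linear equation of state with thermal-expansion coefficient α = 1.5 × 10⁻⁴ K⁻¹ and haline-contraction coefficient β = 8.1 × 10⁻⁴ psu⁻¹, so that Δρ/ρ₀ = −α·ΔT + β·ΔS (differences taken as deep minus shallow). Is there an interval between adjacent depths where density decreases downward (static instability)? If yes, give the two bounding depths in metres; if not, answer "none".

93–135 m

Evaluate Δρ/ρ₀ = −αΔT + βΔS across each adjacent pair:
  80–93 m: −αΔT+βΔS = −(1.5 × 10⁻⁴)(+2.0)+(8.1 × 10⁻⁴)(+1.43) = 8.6 × 10⁻⁴ → stable
  93–135 m: −αΔT+βΔS = −(1.5 × 10⁻⁴)(+0.5)+(8.1 × 10⁻⁴)(-1.94) = -1.6 × 10⁻³ → UNSTABLE
  135–173 m: −αΔT+βΔS = −(1.5 × 10⁻⁴)(-0.8)+(8.1 × 10⁻⁴)(+1.12) = 1.0 × 10⁻³ → stable
  173–193 m: −αΔT+βΔS = −(1.5 × 10⁻⁴)(-1.3)+(8.1 × 10⁻⁴)(+1.06) = 1.1 × 10⁻³ → stable
  193–226 m: −αΔT+βΔS = −(1.5 × 10⁻⁴)(+0.2)+(8.1 × 10⁻⁴)(+0.92) = 7.2 × 10⁻⁴ → stable
The 93–135 m interval has Δρ < 0: lighter water underlies denser water.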